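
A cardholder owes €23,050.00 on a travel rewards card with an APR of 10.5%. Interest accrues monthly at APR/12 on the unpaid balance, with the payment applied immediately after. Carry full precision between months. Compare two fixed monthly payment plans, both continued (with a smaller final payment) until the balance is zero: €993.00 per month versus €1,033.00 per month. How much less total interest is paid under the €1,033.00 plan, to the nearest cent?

€122.05

Monthly rate r = 10.5%/12 = 0.875% = 0.00875.
At €993.00/mo: n = ⌈−ln(1 − rB₀/P)/ln(1+r)⌉ = 27 payments (last €60.34); total interest = total paid − €23,050.00 = €2,828.34.
At €1,033.00/mo: 25 payments (last €964.29); total interest €2,706.29.
Interest saved = €2,828.34 − €2,706.29 = €122.05.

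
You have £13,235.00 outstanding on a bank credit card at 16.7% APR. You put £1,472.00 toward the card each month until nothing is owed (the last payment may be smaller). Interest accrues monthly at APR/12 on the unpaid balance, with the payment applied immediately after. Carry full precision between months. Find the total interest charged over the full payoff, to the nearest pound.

£1,005

Monthly rate r = 16.7%/12 = 1.39167% = 0.0139167.
Payoff takes n = ⌈−ln(1 − rB₀/P)/ln(1+r)⌉ = ⌈9.672⌉ = 10 payments; the last is £991.71.
Total paid = 9·£1,472.00 + £991.71 = £14,239.71.
Total interest = total paid − principal = £14,239.71 − £13,235.00 = £1,004.71.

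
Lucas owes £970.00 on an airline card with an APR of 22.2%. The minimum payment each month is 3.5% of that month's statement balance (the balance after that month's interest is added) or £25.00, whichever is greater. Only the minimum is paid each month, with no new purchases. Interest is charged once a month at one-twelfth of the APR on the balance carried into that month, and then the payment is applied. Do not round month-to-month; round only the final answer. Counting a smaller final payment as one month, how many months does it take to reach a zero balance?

Monthly rate r = 22.2%/12 = 1.85% = 0.0185.
While 3.5% of the post-interest balance exceeds £25.00, each month B ← (B·(1+r))·(1 − 0.035), i.e. B shrinks by the factor (1+r)·0.965 = 0.98285.
This holds for months 1–19. Entering month 20 the balance is £698.31; 3.5% of the post-interest balance is now below £25.00, so the flat £25.00 minimum applies from here.
From month 20 a fixed £25.00 at rate r clears £698.31 in 40 more payments. Total: 19 + 40 = 59 months.

59 months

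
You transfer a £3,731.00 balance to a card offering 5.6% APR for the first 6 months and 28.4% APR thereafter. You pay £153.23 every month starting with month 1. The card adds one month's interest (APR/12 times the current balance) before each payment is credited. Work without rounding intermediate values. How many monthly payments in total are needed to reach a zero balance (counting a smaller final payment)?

Promo months 1–6 at r₀ = 5.6%/12 = 0.00466667; months 7+ at r₁ = 28.4%/12 = 0.0236667.
After month 6: iterate B ← B·(1+r₀) − £153.23 for 6 months → £2,906.52.
Then at r₁ with £153.23/mo: n₂ = −ln(1 − r₁·B/P)/ln(1+r₁) ≈ 25.47 → 26 more payments.

32 months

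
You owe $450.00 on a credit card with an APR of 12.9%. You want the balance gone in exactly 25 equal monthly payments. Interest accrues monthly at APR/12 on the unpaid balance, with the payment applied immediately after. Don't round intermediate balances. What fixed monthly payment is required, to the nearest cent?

Monthly rate r = 12.9%/12 = 1.075% = 0.01075.
Level-payment amortization: P = B₀·r / (1 − (1+r)^(−n)) = 450.00·0.01075 / (1 − 1.01075^(−25)).
Denominator 1 − (1+r)^(−25) = 0.234568643.
P = 4.8375 / 0.234568643 ≈ 20.62.

$20.62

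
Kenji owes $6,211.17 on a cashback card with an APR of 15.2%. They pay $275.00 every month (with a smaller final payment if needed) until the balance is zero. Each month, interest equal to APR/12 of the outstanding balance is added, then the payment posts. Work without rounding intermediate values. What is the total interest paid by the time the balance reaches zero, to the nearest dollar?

Monthly rate r = 15.2%/12 = 1.26667% = 0.0126667.
Payoff takes n = ⌈−ln(1 − rB₀/P)/ln(1+r)⌉ = ⌈26.773⌉ = 27 payments; the last is $212.96.
Total paid = 26·$275.00 + $212.96 = $7,362.96.
Total interest = total paid − principal = $7,362.96 − $6,211.17 = $1,151.79.

$1,152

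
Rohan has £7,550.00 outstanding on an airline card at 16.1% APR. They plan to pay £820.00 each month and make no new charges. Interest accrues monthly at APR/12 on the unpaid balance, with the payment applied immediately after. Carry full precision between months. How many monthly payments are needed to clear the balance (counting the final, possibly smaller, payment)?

10 months

Monthly rate r = 16.1%/12 = 1.34167% = 0.0134167.
Recurrence: B ← B·(1+r) − £820.00.
Month 1: interest £101.30; balance after payment £6,831.30.
Month 2: interest £91.65; balance after payment £6,102.95.
Closed form: n = −ln(1 − rB₀/P)/ln(1+r) = −ln(0.87647)/ln(1.01342) ≈ 9.893, so the balance reaches zero during payment 10.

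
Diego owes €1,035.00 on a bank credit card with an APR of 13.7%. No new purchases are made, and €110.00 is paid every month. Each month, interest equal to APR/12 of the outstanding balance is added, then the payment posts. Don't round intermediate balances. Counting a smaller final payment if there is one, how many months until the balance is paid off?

Monthly rate r = 13.7%/12 = 1.14167% = 0.0114167.
Recurrence: B ← B·(1+r) − €110.00.
Month 1: interest €11.82; balance after payment €936.82.
Month 2: interest €10.70; balance after payment €837.51.
Closed form: n = −ln(1 − rB₀/P)/ln(1+r) = −ln(0.89258)/ln(1.01142) ≈ 10.011, so the balance reaches zero during payment 11.

11 payments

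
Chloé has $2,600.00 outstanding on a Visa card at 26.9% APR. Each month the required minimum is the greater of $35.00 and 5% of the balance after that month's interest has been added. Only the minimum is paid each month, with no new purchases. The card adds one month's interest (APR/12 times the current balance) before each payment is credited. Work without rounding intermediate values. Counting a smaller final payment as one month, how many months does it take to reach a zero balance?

Monthly rate r = 26.9%/12 = 2.24167% = 0.0224167.
While 5% of the post-interest balance exceeds $35.00, each month B ← (B·(1+r))·(1 − 0.05), i.e. B shrinks by the factor (1+r)·0.95 = 0.9713.
This holds for months 1–46. Entering month 47 the balance is $680.99; 5% of the post-interest balance is now below $35.00, so the flat $35.00 minimum applies from here.
From month 47 a fixed $35.00 at rate r clears $680.99 in 26 more payments. Total: 46 + 26 = 72 months.

72 months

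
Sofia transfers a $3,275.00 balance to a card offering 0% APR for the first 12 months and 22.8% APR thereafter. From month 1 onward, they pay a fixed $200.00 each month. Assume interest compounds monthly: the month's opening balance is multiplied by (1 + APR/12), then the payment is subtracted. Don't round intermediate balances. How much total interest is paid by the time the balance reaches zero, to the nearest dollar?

Promo months 1–12 at r₀ = 0%/12 = 0; months 13+ at r₁ = 22.8%/12 = 0.019.
After month 12 (no interest yet): B = $3,275.00 − 12·$200.00 = $875.00.
Then at r₁ with $200.00/mo: n₂ = −ln(1 − r₁·B/P)/ln(1+r₁) ≈ 4.61 → 5 more payments.
Total paid = 16·$200.00 + $122.62 = $3,322.62; interest = $3,322.62 − $3,275.00 = $47.62.

$48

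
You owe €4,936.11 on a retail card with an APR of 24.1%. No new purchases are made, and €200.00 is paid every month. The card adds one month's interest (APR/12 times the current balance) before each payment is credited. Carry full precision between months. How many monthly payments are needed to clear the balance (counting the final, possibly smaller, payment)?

35 months

Monthly rate r = 24.1%/12 = 2.00833% = 0.0200833.
Recurrence: B ← B·(1+r) − €200.00.
Month 1: interest €99.13; balance after payment €4,835.24.
Month 2: interest €97.11; balance after payment €4,732.35.
Closed form: n = −ln(1 − rB₀/P)/ln(1+r) = −ln(0.50433)/ln(1.02008) ≈ 34.425, so the balance reaches zero during payment 35.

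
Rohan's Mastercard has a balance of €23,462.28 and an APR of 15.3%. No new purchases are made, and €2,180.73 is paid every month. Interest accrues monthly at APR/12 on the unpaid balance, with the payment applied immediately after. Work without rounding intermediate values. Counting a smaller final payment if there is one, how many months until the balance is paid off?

Monthly rate r = 15.3%/12 = 1.275% = 0.01275.
Recurrence: B ← B·(1+r) − €2,180.73.
Month 1: interest €299.14; balance after payment €21,580.69.
Month 2: interest €275.15; balance after payment €19,675.12.
Closed form: n = −ln(1 − rB₀/P)/ln(1+r) = −ln(0.86282)/ln(1.01275) ≈ 11.646, so the balance reaches zero during payment 12.

12 payments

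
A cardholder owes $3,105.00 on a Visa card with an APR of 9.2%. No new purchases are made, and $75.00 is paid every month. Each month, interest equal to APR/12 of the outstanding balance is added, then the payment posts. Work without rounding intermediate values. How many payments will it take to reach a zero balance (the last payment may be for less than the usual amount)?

Monthly rate r = 9.2%/12 = 0.766667% = 0.00766667.
Recurrence: B ← B·(1+r) − $75.00.
Month 1: interest $23.80; balance after payment $3,053.80.
Month 2: interest $23.41; balance after payment $3,002.22.
Closed form: n = −ln(1 − rB₀/P)/ln(1+r) = −ln(0.6826)/ln(1.00767) ≈ 49.997, so the balance reaches zero during payment 50.

50 payments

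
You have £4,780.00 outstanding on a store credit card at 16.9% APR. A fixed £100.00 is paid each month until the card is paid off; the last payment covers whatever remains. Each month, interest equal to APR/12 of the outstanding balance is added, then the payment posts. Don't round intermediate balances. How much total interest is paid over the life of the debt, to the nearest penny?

Monthly rate r = 16.9%/12 = 1.40833% = 0.0140833.
Payoff takes n = ⌈−ln(1 − rB₀/P)/ln(1+r)⌉ = ⌈79.968⌉ = 80 payments; the last is £96.80.
Total paid = 79·£100.00 + £96.80 = £7,996.80.
Total interest = total paid − principal = £7,996.80 − £4,780.00 = £3,216.80.

£3,216.80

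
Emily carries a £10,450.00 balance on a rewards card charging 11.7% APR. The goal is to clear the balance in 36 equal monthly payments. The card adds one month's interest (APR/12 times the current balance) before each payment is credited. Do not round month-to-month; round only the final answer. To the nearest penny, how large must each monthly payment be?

£345.59

Monthly rate r = 11.7%/12 = 0.975% = 0.00975.
Level-payment amortization: P = B₀·r / (1 − (1+r)^(−n)) = 10450.00·0.00975 / (1 − 1.00975^(−36)).
Denominator 1 − (1+r)^(−36) = 0.294818397.
P = 101.888 / 0.294818397 ≈ 345.59.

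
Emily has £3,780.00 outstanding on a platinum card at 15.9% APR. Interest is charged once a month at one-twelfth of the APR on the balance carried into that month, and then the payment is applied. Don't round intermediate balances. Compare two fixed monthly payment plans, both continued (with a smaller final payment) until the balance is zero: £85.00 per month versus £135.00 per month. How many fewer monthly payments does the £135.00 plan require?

32 fewer payments

Monthly rate r = 15.9%/12 = 1.325% = 0.01325.
At £85.00/mo: n = ⌈−ln(1 − rB₀/P)/ln(1+r)⌉ = 68 payments (last £50.60); total interest = total paid − £3,780.00 = £1,965.60.
At £135.00/mo: 36 payments (last £30.10); total interest £975.10.
Payments saved = 68 − 36 = 32.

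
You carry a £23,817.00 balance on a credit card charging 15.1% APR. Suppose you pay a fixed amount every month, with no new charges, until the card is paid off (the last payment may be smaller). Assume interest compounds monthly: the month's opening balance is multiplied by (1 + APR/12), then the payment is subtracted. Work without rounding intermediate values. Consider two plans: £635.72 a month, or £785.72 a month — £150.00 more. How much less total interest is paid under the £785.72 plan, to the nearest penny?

£2,230.42

Monthly rate r = 15.1%/12 = 1.25833% = 0.0125833.
At £635.72/mo: n = ⌈−ln(1 − rB₀/P)/ln(1+r)⌉ = 51 payments (last £627.31); total interest = total paid − £23,817.00 = £8,596.31.
At £785.72/mo: 39 payments (last £325.53); total interest £6,365.89.
Interest saved = £8,596.31 − £6,365.89 = £2,230.42.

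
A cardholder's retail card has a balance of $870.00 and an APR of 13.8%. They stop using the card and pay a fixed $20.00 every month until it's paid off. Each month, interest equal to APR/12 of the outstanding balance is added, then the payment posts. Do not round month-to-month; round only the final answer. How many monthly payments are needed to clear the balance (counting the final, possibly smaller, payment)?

61 payments

Monthly rate r = 13.8%/12 = 1.15% = 0.0115.
Recurrence: B ← B·(1+r) − $20.00.
Month 1: interest $10.00; balance after payment $860.00.
Month 2: interest $9.89; balance after payment $849.90.
Closed form: n = −ln(1 − rB₀/P)/ln(1+r) = −ln(0.49975)/ln(1.0115) ≈ 60.663, so the balance reaches zero during payment 61.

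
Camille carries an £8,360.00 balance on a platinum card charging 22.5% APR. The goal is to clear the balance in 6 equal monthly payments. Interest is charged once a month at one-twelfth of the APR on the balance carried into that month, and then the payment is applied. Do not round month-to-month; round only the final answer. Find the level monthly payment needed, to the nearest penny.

Monthly rate r = 22.5%/12 = 1.875% = 0.01875.
Level-payment amortization: P = B₀·r / (1 − (1+r)^(−n)) = 8360.00·0.01875 / (1 − 1.01875^(−6)).
Denominator 1 − (1+r)^(−6) = 0.10547132.
P = 156.75 / 0.10547132 ≈ 1486.19.

£1,486.19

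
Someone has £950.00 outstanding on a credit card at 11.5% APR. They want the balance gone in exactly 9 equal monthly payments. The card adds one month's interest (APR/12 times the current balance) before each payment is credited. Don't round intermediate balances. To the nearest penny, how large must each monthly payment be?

Monthly rate r = 11.5%/12 = 0.958333% = 0.00958333.
Level-payment amortization: P = B₀·r / (1 − (1+r)^(−n)) = 950.00·0.00958333 / (1 − 1.00958^(−9)).
Denominator 1 − (1+r)^(−9) = 0.0822583365.
P = 9.10417 / 0.0822583365 ≈ 110.68.

£110.68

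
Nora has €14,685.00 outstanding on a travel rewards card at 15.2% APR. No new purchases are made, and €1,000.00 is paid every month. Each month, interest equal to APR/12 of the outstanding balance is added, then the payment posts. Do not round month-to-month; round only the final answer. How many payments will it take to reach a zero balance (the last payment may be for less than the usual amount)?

Monthly rate r = 15.2%/12 = 1.26667% = 0.0126667.
Recurrence: B ← B·(1+r) − €1,000.00.
Month 1: interest €186.01; balance after payment €13,871.01.
Month 2: interest €175.70; balance after payment €13,046.71.
Closed form: n = −ln(1 − rB₀/P)/ln(1+r) = −ln(0.81399)/ln(1.01267) ≈ 16.351, so the balance reaches zero during payment 17.

17 payments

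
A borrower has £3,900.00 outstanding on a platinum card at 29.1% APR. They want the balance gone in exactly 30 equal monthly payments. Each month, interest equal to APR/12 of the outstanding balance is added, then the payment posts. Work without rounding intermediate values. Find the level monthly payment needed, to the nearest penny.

£184.47

Monthly rate r = 29.1%/12 = 2.425% = 0.02425.
Level-payment amortization: P = B₀·r / (1 − (1+r)^(−n)) = 3900.00·0.02425 / (1 − 1.02425^(−30)).
Denominator 1 − (1+r)^(−30) = 0.51267261.
P = 94.575 / 0.51267261 ≈ 184.47.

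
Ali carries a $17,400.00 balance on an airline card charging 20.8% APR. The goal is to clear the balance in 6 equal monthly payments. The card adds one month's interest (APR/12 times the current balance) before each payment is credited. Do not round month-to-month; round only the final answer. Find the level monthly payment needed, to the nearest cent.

$3,078.45

Monthly rate r = 20.8%/12 = 1.73333% = 0.0173333.
Level-payment amortization: P = B₀·r / (1 − (1+r)^(−n)) = 17400.00·0.0173333 / (1 − 1.01733^(−6)).
Denominator 1 − (1+r)^(−6) = 0.0979713066.
P = 301.6 / 0.0979713066 ≈ 3078.45.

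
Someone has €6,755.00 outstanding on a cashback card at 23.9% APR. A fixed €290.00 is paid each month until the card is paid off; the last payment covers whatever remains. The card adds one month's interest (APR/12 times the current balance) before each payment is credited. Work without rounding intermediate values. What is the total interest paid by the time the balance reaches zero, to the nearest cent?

€2,413.98

Monthly rate r = 23.9%/12 = 1.99167% = 0.0199167.
Payoff takes n = ⌈−ln(1 − rB₀/P)/ln(1+r)⌉ = ⌈31.615⌉ = 32 payments; the last is €178.98.
Total paid = 31·€290.00 + €178.98 = €9,168.98.
Total interest = total paid − principal = €9,168.98 − €6,755.00 = €2,413.98.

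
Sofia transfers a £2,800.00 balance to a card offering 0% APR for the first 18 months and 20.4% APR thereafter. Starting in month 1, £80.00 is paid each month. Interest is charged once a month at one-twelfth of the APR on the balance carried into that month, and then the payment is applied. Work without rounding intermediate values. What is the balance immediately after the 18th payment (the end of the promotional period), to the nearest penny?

£1,360.00

Promo months 1–18 at r₀ = 0%/12 = 0; months 19+ at r₁ = 20.4%/12 = 0.017.
After month 18 (no interest yet): B = £2,800.00 − 18·£80.00 = £1,360.00.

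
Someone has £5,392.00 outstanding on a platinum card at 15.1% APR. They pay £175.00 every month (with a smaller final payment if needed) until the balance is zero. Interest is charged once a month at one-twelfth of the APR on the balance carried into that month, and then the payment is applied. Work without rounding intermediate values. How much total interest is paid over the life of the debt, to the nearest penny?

Monthly rate r = 15.1%/12 = 1.25833% = 0.0125833.
Payoff takes n = ⌈−ln(1 − rB₀/P)/ln(1+r)⌉ = ⌈39.229⌉ = 40 payments; the last is £40.25.
Total paid = 39·£175.00 + £40.25 = £6,865.25.
Total interest = total paid − principal = £6,865.25 − £5,392.00 = £1,473.25.

£1,473.25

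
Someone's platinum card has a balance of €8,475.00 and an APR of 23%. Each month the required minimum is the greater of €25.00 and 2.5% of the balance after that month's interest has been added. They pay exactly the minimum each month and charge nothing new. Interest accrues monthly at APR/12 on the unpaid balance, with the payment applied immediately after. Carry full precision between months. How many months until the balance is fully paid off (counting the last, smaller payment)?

414 months

Monthly rate r = 23%/12 = 1.91667% = 0.0191667.
While 2.5% of the post-interest balance exceeds €25.00, each month B ← (B·(1+r))·(1 − 0.025), i.e. B shrinks by the factor (1+r)·0.975 = 0.99369.
This holds for months 1–341. Entering month 342 the balance is €977.98; 2.5% of the post-interest balance is now below €25.00, so the flat €25.00 minimum applies from here.
From month 342 a fixed €25.00 at rate r clears €977.98 in 73 more payments. Total: 341 + 73 = 414 months.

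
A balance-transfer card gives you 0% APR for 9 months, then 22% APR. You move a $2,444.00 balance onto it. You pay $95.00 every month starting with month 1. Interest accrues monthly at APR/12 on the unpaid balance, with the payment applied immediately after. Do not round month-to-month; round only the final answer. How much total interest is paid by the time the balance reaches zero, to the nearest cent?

$326.14

Promo months 1–9 at r₀ = 0%/12 = 0; months 10+ at r₁ = 22%/12 = 0.0183333.
After month 9 (no interest yet): B = $2,444.00 − 9·$95.00 = $1,589.00.
Then at r₁ with $95.00/mo: n₂ = −ln(1 − r₁·B/P)/ln(1+r₁) ≈ 20.16 → 21 more payments.
Total paid = 29·$95.00 + $15.14 = $2,770.14; interest = $2,770.14 − $2,444.00 = $326.14.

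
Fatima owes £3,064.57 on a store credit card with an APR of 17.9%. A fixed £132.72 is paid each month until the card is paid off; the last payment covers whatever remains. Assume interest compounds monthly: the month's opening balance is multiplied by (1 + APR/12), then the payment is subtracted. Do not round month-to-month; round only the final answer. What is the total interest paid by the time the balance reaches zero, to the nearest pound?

Monthly rate r = 17.9%/12 = 1.49167% = 0.0149167.
Payoff takes n = ⌈−ln(1 − rB₀/P)/ln(1+r)⌉ = ⌈28.518⌉ = 29 payments; the last is £69.02.
Total paid = 28·£132.72 + £69.02 = £3,785.18.
Total interest = total paid − principal = £3,785.18 − £3,064.57 = £720.61.

£721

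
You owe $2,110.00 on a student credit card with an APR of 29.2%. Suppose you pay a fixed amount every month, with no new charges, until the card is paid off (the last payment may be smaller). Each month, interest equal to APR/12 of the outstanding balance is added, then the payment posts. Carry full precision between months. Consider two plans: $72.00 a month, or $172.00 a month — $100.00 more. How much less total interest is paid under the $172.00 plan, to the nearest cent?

$1,202.53

Monthly rate r = 29.2%/12 = 2.43333% = 0.0243333.
At $72.00/mo: n = ⌈−ln(1 − rB₀/P)/ln(1+r)⌉ = 52 payments (last $67.39); total interest = total paid − $2,110.00 = $1,629.39.
At $172.00/mo: 15 payments (last $128.86); total interest $426.86.
Interest saved = $1,629.39 − $426.86 = $1,202.53.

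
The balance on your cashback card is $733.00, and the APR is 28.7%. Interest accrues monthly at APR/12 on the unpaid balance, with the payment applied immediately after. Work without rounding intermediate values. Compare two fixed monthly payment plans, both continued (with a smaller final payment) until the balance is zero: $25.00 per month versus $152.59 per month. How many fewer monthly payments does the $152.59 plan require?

Monthly rate r = 28.7%/12 = 2.39167% = 0.0239167.
At $25.00/mo: n = ⌈−ln(1 − rB₀/P)/ln(1+r)⌉ = 52 payments (last $2.90); total interest = total paid − $733.00 = $544.90.
At $152.59/mo: 6 payments (last $25.21); total interest $55.16.
Payments saved = 52 − 6 = 46.

46 fewer payments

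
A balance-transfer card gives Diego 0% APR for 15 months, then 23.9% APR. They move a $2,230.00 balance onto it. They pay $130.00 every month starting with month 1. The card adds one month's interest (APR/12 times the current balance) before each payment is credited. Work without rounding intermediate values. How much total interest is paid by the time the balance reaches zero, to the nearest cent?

Promo months 1–15 at r₀ = 0%/12 = 0; months 16+ at r₁ = 23.9%/12 = 0.0199167.
After month 15 (no interest yet): B = $2,230.00 − 15·$130.00 = $280.00.
Then at r₁ with $130.00/mo: n₂ = −ln(1 − r₁·B/P)/ln(1+r₁) ≈ 2.22 → 3 more payments.
Total paid = 17·$130.00 + $29.25 = $2,239.25; interest = $2,239.25 − $2,230.00 = $9.25.

$9.25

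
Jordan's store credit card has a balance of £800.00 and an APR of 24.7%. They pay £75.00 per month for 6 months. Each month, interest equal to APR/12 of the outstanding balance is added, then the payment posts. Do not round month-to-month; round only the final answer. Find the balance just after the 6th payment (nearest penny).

Monthly rate r = 24.7%/12 = 2.05833% = 0.0205833.
Each month: B ← B·(1+r) − £75.00.
Month 1: interest £16.47; balance after payment £741.47.
Month 2: interest £15.26; balance after payment £681.73.
Month 3: interest £14.03; balance after payment £620.76.
Month 4: interest £12.78; balance after payment £558.54.
Month 5: interest £11.50; balance after payment £495.03.
Month 6: interest £10.19; balance after payment £430.22.

£430.22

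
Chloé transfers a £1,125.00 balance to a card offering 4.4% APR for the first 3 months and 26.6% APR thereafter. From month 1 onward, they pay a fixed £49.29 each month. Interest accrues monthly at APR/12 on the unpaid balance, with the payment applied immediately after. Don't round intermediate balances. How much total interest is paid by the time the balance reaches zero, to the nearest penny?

Promo months 1–3 at r₀ = 4.4%/12 = 0.00366667; months 4+ at r₁ = 26.6%/12 = 0.0221667.
After month 3: iterate B ← B·(1+r₀) − £49.29 for 3 months → £989.01.
Then at r₁ with £49.29/mo: n₂ = −ln(1 − r₁·B/P)/ln(1+r₁) ≈ 26.84 → 27 more payments.
Total paid = 29·£49.29 + £41.32 = £1,470.73; interest = £1,470.73 − £1,125.00 = £345.73.

£345.73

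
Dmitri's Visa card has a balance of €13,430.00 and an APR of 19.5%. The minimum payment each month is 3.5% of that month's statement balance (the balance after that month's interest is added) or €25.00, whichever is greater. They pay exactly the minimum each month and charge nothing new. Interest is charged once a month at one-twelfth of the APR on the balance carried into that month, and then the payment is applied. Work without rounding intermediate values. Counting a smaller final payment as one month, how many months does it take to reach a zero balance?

190 months

Monthly rate r = 19.5%/12 = 1.625% = 0.01625.
While 3.5% of the post-interest balance exceeds €25.00, each month B ← (B·(1+r))·(1 − 0.035), i.e. B shrinks by the factor (1+r)·0.965 = 0.98068.
This holds for months 1–152. Entering month 153 the balance is €692.33; 3.5% of the post-interest balance is now below €25.00, so the flat €25.00 minimum applies from here.
From month 153 a fixed €25.00 at rate r clears €692.33 in 38 more payments. Total: 152 + 38 = 190 months.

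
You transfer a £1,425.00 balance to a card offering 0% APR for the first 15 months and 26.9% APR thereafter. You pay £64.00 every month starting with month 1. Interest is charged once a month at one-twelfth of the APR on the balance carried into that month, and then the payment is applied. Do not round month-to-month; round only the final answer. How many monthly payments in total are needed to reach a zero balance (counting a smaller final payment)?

24 months

Promo months 1–15 at r₀ = 0%/12 = 0; months 16+ at r₁ = 26.9%/12 = 0.0224167.
After month 15 (no interest yet): B = £1,425.00 − 15·£64.00 = £465.00.
Then at r₁ with £64.00/mo: n₂ = −ln(1 − r₁·B/P)/ln(1+r₁) ≈ 8.02 → 9 more payments.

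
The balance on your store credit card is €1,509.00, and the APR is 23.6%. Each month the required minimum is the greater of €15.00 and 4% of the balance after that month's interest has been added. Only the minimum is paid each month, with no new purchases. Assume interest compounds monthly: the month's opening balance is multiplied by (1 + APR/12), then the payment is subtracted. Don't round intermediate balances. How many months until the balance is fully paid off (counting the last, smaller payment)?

Monthly rate r = 23.6%/12 = 1.96667% = 0.0196667.
While 4% of the post-interest balance exceeds €15.00, each month B ← (B·(1+r))·(1 − 0.04), i.e. B shrinks by the factor (1+r)·0.96 = 0.97888.
This holds for months 1–67. Entering month 68 the balance is €361.05; 4% of the post-interest balance is now below €15.00, so the flat €15.00 minimum applies from here.
From month 68 a fixed €15.00 at rate r clears €361.05 in 33 more payments. Total: 67 + 33 = 100 months.

100 months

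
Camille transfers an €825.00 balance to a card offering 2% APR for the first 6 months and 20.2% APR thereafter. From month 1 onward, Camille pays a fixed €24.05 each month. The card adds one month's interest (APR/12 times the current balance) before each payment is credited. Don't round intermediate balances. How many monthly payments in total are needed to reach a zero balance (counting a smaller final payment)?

46 payments

Promo months 1–6 at r₀ = 2%/12 = 0.00166667; months 7+ at r₁ = 20.2%/12 = 0.0168333.
After month 6: iterate B ← B·(1+r₀) − €24.05 for 6 months → €688.38.
Then at r₁ with €24.05/mo: n₂ = −ln(1 − r₁·B/P)/ln(1+r₁) ≈ 39.38 → 40 more payments.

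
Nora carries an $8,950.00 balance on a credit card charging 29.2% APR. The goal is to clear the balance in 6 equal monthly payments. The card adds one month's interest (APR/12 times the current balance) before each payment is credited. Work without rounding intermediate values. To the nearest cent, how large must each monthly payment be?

Monthly rate r = 29.2%/12 = 2.43333% = 0.0243333.
Level-payment amortization: P = B₀·r / (1 − (1+r)^(−n)) = 8950.00·0.0243333 / (1 − 1.02433^(−6)).
Denominator 1 − (1+r)^(−6) = 0.134330399.
P = 217.783 / 0.134330399 ≈ 1621.25.

$1,621.25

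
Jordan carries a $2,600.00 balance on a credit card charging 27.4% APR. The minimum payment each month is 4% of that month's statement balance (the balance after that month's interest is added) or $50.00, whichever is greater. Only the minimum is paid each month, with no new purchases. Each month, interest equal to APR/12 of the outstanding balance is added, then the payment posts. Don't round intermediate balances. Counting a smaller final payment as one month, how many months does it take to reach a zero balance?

78 months

Monthly rate r = 27.4%/12 = 2.28333% = 0.0228333.
While 4% of the post-interest balance exceeds $50.00, each month B ← (B·(1+r))·(1 − 0.04), i.e. B shrinks by the factor (1+r)·0.96 = 0.98192.
This holds for months 1–42. Entering month 43 the balance is $1,208.29; 4% of the post-interest balance is now below $50.00, so the flat $50.00 minimum applies from here.
From month 43 a fixed $50.00 at rate r clears $1,208.29 in 36 more payments. Total: 42 + 36 = 78 months.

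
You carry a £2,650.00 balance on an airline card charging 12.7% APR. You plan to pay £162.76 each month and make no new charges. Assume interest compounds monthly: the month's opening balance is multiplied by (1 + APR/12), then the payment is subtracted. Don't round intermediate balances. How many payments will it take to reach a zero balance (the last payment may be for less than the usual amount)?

Monthly rate r = 12.7%/12 = 1.05833% = 0.0105833.
Recurrence: B ← B·(1+r) − £162.76.
Month 1: interest £28.05; balance after payment £2,515.29.
Month 2: interest £26.62; balance after payment £2,379.15.
Closed form: n = −ln(1 − rB₀/P)/ln(1+r) = −ln(0.82769)/ln(1.01058) ≈ 17.964, so the balance reaches zero during payment 18.

18 months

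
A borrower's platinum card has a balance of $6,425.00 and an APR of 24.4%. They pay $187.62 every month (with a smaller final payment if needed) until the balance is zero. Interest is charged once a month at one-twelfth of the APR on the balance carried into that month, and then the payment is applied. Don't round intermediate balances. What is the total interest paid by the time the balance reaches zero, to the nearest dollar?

Monthly rate r = 24.4%/12 = 2.03333% = 0.0203333.
Payoff takes n = ⌈−ln(1 − rB₀/P)/ln(1+r)⌉ = ⌈59.204⌉ = 60 payments; the last is $38.66.
Total paid = 59·$187.62 + $38.66 = $11,108.24.
Total interest = total paid − principal = $11,108.24 − $6,425.00 = $4,683.24.

$4,683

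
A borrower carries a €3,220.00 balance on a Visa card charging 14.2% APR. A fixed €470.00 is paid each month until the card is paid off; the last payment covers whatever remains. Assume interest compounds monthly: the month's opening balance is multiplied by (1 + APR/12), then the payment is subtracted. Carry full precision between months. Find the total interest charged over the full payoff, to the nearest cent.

€158.29

Monthly rate r = 14.2%/12 = 1.18333% = 0.0118333.
Payoff takes n = ⌈−ln(1 − rB₀/P)/ln(1+r)⌉ = ⌈7.187⌉ = 8 payments; the last is €88.29.
Total paid = 7·€470.00 + €88.29 = €3,378.29.
Total interest = total paid − principal = €3,378.29 − €3,220.00 = €158.29.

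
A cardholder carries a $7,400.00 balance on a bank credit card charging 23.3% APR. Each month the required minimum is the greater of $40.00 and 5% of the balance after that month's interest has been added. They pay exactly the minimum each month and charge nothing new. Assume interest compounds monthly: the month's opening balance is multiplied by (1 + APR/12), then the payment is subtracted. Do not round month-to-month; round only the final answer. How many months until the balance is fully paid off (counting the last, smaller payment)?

95 months

Monthly rate r = 23.3%/12 = 1.94167% = 0.0194167.
While 5% of the post-interest balance exceeds $40.00, each month B ← (B·(1+r))·(1 − 0.05), i.e. B shrinks by the factor (1+r)·0.95 = 0.96845.
This holds for months 1–70. Entering month 71 the balance is $784.34; 5% of the post-interest balance is now below $40.00, so the flat $40.00 minimum applies from here.
From month 71 a fixed $40.00 at rate r clears $784.34 in 25 more payments. Total: 70 + 25 = 95 months.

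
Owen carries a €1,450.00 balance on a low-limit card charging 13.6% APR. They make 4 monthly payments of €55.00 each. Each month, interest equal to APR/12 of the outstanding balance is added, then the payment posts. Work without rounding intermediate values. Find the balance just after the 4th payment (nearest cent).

Monthly rate r = 13.6%/12 = 1.13333% = 0.0113333.
Each month: B ← B·(1+r) − €55.00.
Month 1: interest €16.43; balance after payment €1,411.43.
Month 2: interest €16.00; balance after payment €1,372.43.
Month 3: interest €15.55; balance after payment €1,332.98.
Month 4: interest €15.11; balance after payment €1,293.09.

€1,293.09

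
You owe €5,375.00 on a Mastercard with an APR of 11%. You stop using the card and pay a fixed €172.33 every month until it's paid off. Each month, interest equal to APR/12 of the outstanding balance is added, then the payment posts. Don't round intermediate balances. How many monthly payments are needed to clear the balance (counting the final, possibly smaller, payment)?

37 months

Monthly rate r = 11%/12 = 0.916667% = 0.00916667.
Recurrence: B ← B·(1+r) − €172.33.
Month 1: interest €49.27; balance after payment €5,251.94.
Month 2: interest €48.14; balance after payment €5,127.75.
Closed form: n = −ln(1 − rB₀/P)/ln(1+r) = −ln(0.71409)/ln(1.00917) ≈ 36.904, so the balance reaches zero during payment 37.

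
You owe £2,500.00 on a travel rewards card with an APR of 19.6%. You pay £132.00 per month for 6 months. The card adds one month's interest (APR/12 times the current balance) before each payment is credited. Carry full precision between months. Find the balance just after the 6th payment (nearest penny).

Monthly rate r = 19.6%/12 = 1.63333% = 0.0163333.
Each month: B ← B·(1+r) − £132.00.
Month 1: interest £40.83; balance after payment £2,408.83.
Month 2: interest £39.34; balance after payment £2,316.18.
Month 3: interest £37.83; balance after payment £2,222.01.
Month 4: interest £36.29; balance after payment £2,126.30.
Month 5: interest £34.73; balance after payment £2,029.03.
Month 6: interest £33.14; balance after payment £1,930.17.

£1,930.17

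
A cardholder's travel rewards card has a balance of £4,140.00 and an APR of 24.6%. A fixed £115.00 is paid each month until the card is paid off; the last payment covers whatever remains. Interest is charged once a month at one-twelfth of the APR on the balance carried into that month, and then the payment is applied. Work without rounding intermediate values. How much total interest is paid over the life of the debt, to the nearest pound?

£3,451

Monthly rate r = 24.6%/12 = 2.05% = 0.0205.
Payoff takes n = ⌈−ln(1 − rB₀/P)/ln(1+r)⌉ = ⌈66.005⌉ = 67 payments; the last is £0.53.
Total paid = 66·£115.00 + £0.53 = £7,590.53.
Total interest = total paid − principal = £7,590.53 − £4,140.00 = £3,450.53.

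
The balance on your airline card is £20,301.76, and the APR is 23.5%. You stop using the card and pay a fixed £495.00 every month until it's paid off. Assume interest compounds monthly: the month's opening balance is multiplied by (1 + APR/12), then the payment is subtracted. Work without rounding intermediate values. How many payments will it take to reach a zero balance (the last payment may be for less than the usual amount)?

84 payments

Monthly rate r = 23.5%/12 = 1.95833% = 0.0195833.
Recurrence: B ← B·(1+r) − £495.00.
Month 1: interest £397.58; balance after payment £20,204.34.
Month 2: interest £395.67; balance after payment £20,105.00.
Closed form: n = −ln(1 − rB₀/P)/ln(1+r) = −ln(0.19682)/ln(1.01958) ≈ 83.814, so the balance reaches zero during payment 84.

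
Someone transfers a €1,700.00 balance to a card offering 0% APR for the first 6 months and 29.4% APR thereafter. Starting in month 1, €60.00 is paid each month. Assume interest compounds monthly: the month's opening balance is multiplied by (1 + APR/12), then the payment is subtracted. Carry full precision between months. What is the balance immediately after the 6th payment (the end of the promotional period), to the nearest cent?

Promo months 1–6 at r₀ = 0%/12 = 0; months 7+ at r₁ = 29.4%/12 = 0.0245.
After month 6 (no interest yet): B = €1,700.00 − 6·€60.00 = €1,340.00.

€1,340.00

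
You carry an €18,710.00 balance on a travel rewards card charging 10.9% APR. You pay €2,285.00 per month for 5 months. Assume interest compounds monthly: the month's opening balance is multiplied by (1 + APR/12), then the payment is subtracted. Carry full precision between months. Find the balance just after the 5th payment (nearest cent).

€7,940.88

Monthly rate r = 10.9%/12 = 0.908333% = 0.00908333.
Each month: B ← B·(1+r) − €2,285.00.
Month 1: interest €169.95; balance after payment €16,594.95.
Month 2: interest €150.74; balance after payment €14,460.69.
Month 3: interest €131.35; balance after payment €12,307.04.
Month 4: interest €111.79; balance after payment €10,133.83.
Month 5: interest €92.05; balance after payment €7,940.88.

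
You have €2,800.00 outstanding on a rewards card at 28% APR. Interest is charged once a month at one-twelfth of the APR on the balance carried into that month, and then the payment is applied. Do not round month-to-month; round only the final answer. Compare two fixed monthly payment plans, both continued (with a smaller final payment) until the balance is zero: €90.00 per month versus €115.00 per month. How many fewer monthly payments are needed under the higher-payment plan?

Monthly rate r = 28%/12 = 2.33333% = 0.0233333.
At €90.00/mo: n = ⌈−ln(1 − rB₀/P)/ln(1+r)⌉ = 57 payments (last €10.65); total interest = total paid − €2,800.00 = €2,250.65.
At €115.00/mo: 37 payments (last €46.43); total interest €1,386.43.
Payments saved = 57 − 37 = 20.

20 fewer payments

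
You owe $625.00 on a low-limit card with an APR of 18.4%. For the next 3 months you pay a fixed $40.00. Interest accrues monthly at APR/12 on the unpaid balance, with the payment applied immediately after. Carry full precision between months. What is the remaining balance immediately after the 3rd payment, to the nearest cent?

$532.34

Monthly rate r = 18.4%/12 = 1.53333% = 0.0153333.
Each month: B ← B·(1+r) − $40.00.
Month 1: interest $9.58; balance after payment $594.58.
Month 2: interest $9.12; balance after payment $563.70.
Month 3: interest $8.64; balance after payment $532.34.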